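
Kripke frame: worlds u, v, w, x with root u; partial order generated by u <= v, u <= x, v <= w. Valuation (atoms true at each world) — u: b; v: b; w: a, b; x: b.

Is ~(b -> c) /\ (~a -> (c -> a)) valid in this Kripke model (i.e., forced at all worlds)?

Yes

u ||- ~(b -> c) /\ (~a -> (c -> a)) since u forces both conjuncts.
Since the root u forces ~(b -> c) /\ (~a -> (c -> a)) and forcing is persistent (monotone upward), every world forces it.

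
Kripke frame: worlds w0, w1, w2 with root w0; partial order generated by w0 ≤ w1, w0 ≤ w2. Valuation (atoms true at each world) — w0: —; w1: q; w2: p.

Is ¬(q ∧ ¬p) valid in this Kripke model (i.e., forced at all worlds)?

No

Not every world: w0 ⊮ ¬(q ∧ ¬p).
w0 ⊮ ¬(q ∧ ¬p) since w1 is accessible from w0 and w1 ⊩ q ∧ ¬p.
w1 ⊩ q ∧ ¬p since w1 forces both conjuncts.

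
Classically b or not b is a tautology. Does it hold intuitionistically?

No

This is the law of excluded middle, which is not intuitionistically valid.
A Kripke countermodel: worlds w0, w1; order generated by w0 <= w1; atoms true at each world — w0:{}; w1:{b}.
w0 does not force b or not b: neither disjunct is forced at w0.
w0 lacks atom b, so w0 does not force b.
So the root w0 does not force the formula.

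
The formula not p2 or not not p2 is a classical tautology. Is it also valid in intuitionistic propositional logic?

This is the weak law of excluded middle, which is not intuitionistically valid.
A Kripke countermodel: worlds 0, 1, 2; order generated by 0 <= 1, 0 <= 2; atoms true at each world — 0:{}; 1:{p2}; 2:{}.
0 does not force not p2 or not not p2: neither disjunct is forced at 0.
0 does not force not p2 since 1 is accessible from 0 and 1 forces p2.
So the root 0 does not force the formula.

No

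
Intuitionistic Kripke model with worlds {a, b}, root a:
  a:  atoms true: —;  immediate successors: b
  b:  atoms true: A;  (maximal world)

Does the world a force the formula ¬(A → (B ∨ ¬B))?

No

a ⊮ ¬(A → (B ∨ ¬B)) since a is accessible from a and a ⊩ A → (B ∨ ¬B).
a ⊩ A → (B ∨ ¬B): every world accessible from a that forces A (namely b) also forces B ∨ ¬B.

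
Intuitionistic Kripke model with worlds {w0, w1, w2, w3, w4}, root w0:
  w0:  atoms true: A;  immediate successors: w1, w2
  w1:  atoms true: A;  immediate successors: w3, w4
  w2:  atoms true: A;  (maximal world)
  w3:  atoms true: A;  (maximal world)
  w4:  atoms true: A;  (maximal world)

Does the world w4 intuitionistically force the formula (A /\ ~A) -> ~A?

w4 ||- (A /\ ~A) -> ~A vacuously: no world accessible from w4 forces the antecedent A /\ ~A.

Yes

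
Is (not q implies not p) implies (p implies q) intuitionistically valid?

This is the converse of contraposition, which is not intuitionistically valid.
A Kripke countermodel: worlds 0, 1; order generated by 0 <= 1; atoms true at each world — 0:{p}; 1:{p,q}.
0 does not force (not q implies not p) implies (p implies q): already at 0 itself, 0 forces not q implies not p but 0 does not force p implies q.
0 does not force p implies q: already at 0 itself, 0 forces p but 0 does not force q.
0 lacks atom q, so 0 does not force q.
So the root 0 does not force the formula.

No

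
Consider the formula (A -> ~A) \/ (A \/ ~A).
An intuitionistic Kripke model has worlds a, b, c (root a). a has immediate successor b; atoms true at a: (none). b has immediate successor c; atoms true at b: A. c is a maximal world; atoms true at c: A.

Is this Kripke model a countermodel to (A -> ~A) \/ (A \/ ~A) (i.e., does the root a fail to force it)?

a ||-/- (A -> ~A) \/ (A \/ ~A): neither disjunct is forced at a.
a ||-/- A -> ~A: at the accessible world b, b ||- A but b ||-/- ~A.
b ||-/- ~A since b is accessible from b and b ||- A.
So the root a does not force (A -> ~A) \/ (A \/ ~A); the model is a countermodel.

Yes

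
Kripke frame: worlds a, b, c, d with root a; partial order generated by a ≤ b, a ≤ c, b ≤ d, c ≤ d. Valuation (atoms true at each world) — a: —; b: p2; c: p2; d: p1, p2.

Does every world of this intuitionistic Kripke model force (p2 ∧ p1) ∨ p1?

No

Not every world: a ⊮ (p2 ∧ p1) ∨ p1.
a ⊮ (p2 ∧ p1) ∨ p1: neither disjunct is forced at a.
a ⊮ p2 ∧ p1 since a fails p2.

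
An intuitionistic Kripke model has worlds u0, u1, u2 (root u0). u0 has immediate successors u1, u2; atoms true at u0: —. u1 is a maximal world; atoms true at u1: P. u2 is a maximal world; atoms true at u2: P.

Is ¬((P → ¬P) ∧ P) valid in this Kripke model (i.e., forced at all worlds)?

Yes

u0 ⊩ ¬((P → ¬P) ∧ P): no world accessible from u0 forces (P → ¬P) ∧ P.
Since the root u0 forces ¬((P → ¬P) ∧ P) and forcing is persistent (monotone upward), every world forces it.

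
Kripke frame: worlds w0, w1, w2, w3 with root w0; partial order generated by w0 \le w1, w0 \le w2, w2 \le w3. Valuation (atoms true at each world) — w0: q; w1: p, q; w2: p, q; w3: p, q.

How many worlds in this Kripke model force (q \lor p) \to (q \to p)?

w0: does not force it — w0 \nVdash (q \lor p) \to (q \to p): already at w0 itself, w0 \Vdash q \lor p but w0 \nVdash q \to p.
w1: forces it.
w2: forces it.
w3: forces it.
Worlds forcing the formula: {w1, w2, w3}.

3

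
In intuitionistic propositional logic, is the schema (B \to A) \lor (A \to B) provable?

This is the Gödel–Dummett linearity axiom, which is not intuitionistically valid.
A Kripke countermodel: worlds w0, w1, w2; order generated by w0 \le w1, w0 \le w2; atoms true at each world — w0:{}; w1:{B}; w2:{A}.
w0 \nVdash (B \to A) \lor (A \to B): neither disjunct is forced at w0.
w0 \nVdash B \to A: at the accessible world w1, w1 \Vdash B but w1 \nVdash A.
w1 lacks atom A, so w1 \nVdash A.
So the root w0 does not force the formula.

No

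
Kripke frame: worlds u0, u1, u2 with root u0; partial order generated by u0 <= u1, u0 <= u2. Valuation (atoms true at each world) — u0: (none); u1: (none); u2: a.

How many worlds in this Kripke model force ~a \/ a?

u0: does not force it — u0 ||-/- ~a \/ a: neither disjunct is forced at u0.
u1: forces it.
u2: forces it.
Worlds forcing the formula: {u1, u2}.

2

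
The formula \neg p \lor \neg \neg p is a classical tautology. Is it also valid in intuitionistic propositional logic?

This is the weak law of excluded middle, which is not intuitionistically valid.
A Kripke countermodel: worlds u0, u1, u2; order generated by u0 \le u1, u0 \le u2; atoms true at each world — u0:{}; u1:{p}; u2:{}.
u0 \nVdash \neg p \lor \neg \neg p: neither disjunct is forced at u0.
u0 \nVdash \neg p since u1 is accessible from u0 and u1 \Vdash p.
So the root u0 does not force the formula.

No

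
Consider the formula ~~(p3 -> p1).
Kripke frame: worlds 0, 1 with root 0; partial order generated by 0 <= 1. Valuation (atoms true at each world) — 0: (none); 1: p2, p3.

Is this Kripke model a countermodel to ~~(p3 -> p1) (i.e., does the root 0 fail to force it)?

Yes

0 ||-/- ~~(p3 -> p1) since 0 is accessible from 0 and 0 ||- ~(p3 -> p1).
0 ||- ~(p3 -> p1): no world accessible from 0 forces p3 -> p1.
So the root 0 does not force ~~(p3 -> p1); the model is a countermodel.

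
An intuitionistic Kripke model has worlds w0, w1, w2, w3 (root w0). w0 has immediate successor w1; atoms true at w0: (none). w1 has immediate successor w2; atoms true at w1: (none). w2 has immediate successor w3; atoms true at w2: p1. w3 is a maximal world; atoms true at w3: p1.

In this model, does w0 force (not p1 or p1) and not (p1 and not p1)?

w0 does not force (not p1 or p1) and not (p1 and not p1) since w0 fails not p1 or p1.

No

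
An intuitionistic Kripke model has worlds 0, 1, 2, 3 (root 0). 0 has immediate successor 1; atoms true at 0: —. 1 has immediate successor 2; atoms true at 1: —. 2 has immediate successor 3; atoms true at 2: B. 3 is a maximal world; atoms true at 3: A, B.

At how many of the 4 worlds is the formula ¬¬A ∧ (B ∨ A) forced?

0: does not force it — 0 ⊮ ¬¬A ∧ (B ∨ A) since 0 fails B ∨ A.
1: does not force it — 1 ⊮ ¬¬A ∧ (B ∨ A) since 1 fails B ∨ A.
2: forces it.
3: forces it.
Worlds forcing the formula: {2, 3}.

2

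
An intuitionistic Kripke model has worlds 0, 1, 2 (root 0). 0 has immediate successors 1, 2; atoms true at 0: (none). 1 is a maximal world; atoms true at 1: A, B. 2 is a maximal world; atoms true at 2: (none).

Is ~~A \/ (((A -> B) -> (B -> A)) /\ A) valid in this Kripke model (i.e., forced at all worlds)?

No

Not every world: 0 ||-/- ~~A \/ (((A -> B) -> (B -> A)) /\ A).
0 ||-/- ~~A \/ (((A -> B) -> (B -> A)) /\ A): neither disjunct is forced at 0.
0 ||-/- ~~A since 2 is accessible from 0 and 2 ||- ~A.
2 ||- ~A: no world accessible from 2 forces A.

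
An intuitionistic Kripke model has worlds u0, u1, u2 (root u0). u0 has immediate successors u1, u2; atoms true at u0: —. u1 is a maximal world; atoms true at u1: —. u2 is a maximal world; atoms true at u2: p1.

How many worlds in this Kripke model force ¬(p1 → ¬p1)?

1

u0: does not force it — u0 ⊮ ¬(p1 → ¬p1) since u1 is accessible from u0 and u1 ⊩ p1 → ¬p1.
u1: does not force it.
u2: forces it.
Worlds forcing the formula: {u2}.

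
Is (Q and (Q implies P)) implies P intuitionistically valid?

Yes

This is modus ponens in implicational form, which is intuitionistically derivable.
If a world forces Q and Q implies P, then applying the implication at that world (which is accessible from itself) gives P.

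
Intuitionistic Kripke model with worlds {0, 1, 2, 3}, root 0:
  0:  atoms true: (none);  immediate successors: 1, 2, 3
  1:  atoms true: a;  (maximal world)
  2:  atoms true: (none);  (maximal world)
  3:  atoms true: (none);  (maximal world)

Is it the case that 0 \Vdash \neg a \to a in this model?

No

0 \nVdash \neg a \to a: at the accessible world 2, 2 \Vdash \neg a but 2 \nVdash a.
2 lacks atom a, so 2 \nVdash a.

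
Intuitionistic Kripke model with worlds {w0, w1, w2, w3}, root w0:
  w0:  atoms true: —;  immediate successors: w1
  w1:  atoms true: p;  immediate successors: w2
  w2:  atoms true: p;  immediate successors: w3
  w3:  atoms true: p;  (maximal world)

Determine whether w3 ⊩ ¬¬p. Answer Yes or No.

Yes

w3 ⊩ ¬¬p: no world accessible from w3 forces ¬p.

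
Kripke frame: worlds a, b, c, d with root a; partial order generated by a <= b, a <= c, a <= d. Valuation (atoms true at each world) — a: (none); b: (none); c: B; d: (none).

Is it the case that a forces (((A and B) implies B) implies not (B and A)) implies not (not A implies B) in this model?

a does not force (((A and B) implies B) implies not (B and A)) implies not (not A implies B): already at a itself, a forces ((A and B) implies B) implies not (B and A) but a does not force not (not A implies B).
a does not force not (not A implies B) since c is accessible from a and c forces not A implies B.
c forces not A implies B: every world accessible from c that forces not A (namely c) also forces B.

No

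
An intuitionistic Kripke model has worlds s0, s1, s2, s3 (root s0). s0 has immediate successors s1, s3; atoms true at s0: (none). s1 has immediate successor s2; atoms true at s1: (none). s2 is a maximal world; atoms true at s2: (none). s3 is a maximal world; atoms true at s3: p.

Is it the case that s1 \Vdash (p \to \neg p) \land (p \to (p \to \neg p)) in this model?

s1 \Vdash (p \to \neg p) \land (p \to (p \to \neg p)) since s1 forces both conjuncts.

Yes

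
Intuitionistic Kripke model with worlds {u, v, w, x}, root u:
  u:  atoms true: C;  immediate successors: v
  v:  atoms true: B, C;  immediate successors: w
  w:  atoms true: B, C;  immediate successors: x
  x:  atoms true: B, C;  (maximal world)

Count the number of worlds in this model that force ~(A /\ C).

4

u: forces it.
v: forces it.
w: forces it.
x: forces it.
Worlds forcing the formula: {u, v, w, x}.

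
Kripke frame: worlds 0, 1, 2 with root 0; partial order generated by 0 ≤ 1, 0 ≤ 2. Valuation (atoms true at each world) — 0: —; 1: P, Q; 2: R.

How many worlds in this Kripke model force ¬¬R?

0: does not force it — 0 ⊮ ¬¬R since 1 is accessible from 0 and 1 ⊩ ¬R.
1: does not force it.
2: forces it.
Worlds forcing the formula: {2}.

1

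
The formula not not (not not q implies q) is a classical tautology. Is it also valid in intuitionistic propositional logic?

Yes

This is the double negation of double-negation elimination, which is intuitionistically derivable.
By Glivenko's theorem the double negation of any classical propositional tautology is intuitionistically provable; not not q implies q is classically a tautology.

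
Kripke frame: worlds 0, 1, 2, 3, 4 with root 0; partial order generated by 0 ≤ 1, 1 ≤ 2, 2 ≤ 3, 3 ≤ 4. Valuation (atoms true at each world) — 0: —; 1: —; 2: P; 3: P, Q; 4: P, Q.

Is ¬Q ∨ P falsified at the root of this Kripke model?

0 ⊮ ¬Q ∨ P: neither disjunct is forced at 0.
0 ⊮ ¬Q since 3 is accessible from 0 and 3 ⊩ Q.
So the root 0 does not force ¬Q ∨ P; the model is a countermodel.

Yes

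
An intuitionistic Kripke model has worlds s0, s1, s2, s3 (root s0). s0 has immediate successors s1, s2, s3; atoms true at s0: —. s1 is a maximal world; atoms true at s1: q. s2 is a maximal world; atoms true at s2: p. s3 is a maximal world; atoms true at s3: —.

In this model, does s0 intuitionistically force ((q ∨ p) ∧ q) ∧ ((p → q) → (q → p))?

No

s0 ⊮ ((q ∨ p) ∧ q) ∧ ((p → q) → (q → p)) since s0 fails (q ∨ p) ∧ q.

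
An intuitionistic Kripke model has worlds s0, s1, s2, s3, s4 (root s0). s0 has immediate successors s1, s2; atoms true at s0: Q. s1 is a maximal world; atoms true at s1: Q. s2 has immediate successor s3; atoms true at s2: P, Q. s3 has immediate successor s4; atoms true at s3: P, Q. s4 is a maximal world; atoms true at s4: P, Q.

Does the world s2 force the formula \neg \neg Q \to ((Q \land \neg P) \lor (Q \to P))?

Yes

s2 \Vdash \neg \neg Q \to ((Q \land \neg P) \lor (Q \to P)): every world accessible from s2 that forces \neg \neg Q (namely s2, s3, s4) also forces (Q \land \neg P) \lor (Q \to P).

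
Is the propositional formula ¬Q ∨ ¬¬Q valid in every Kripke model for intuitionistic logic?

No

This is the weak law of excluded middle, which is not intuitionistically valid.
A Kripke countermodel: worlds 0, 1, 2; order generated by 0 ≤ 1, 0 ≤ 2; atoms true at each world — 0:{}; 1:{Q}; 2:{}.
0 ⊮ ¬Q ∨ ¬¬Q: neither disjunct is forced at 0.
0 ⊮ ¬Q since 1 is accessible from 0 and 1 ⊩ Q.
So the root 0 does not force the formula.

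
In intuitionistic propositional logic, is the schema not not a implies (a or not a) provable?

No

This is a variant of double-negation elimination (deriving excluded middle from double negation), which is not intuitionistically valid.
A Kripke countermodel: worlds w0, w1; order generated by w0 <= w1; atoms true at each world — w0:{}; w1:{a}.
w0 does not force not not a implies (a or not a): already at w0 itself, w0 forces not not a but w0 does not force a or not a.
w0 does not force a or not a: neither disjunct is forced at w0.
w0 lacks atom a, so w0 does not force a.
So the root w0 does not force the formula.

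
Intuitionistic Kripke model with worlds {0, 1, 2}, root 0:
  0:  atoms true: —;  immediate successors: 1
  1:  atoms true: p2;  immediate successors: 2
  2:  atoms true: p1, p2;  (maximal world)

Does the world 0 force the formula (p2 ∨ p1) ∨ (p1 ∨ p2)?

0 ⊮ (p2 ∨ p1) ∨ (p1 ∨ p2): neither disjunct is forced at 0.
0 ⊮ p2 ∨ p1: neither disjunct is forced at 0.
0 lacks atom p2, so 0 ⊮ p2.

No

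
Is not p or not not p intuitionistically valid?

This is the weak law of excluded middle, which is not intuitionistically valid.
A Kripke countermodel: worlds s0, s1, s2; order generated by s0 <= s1, s0 <= s2; atoms true at each world — s0:{}; s1:{p}; s2:{}.
s0 does not force not p or not not p: neither disjunct is forced at s0.
s0 does not force not p since s1 is accessible from s0 and s1 forces p.
So the root s0 does not force the formula.

No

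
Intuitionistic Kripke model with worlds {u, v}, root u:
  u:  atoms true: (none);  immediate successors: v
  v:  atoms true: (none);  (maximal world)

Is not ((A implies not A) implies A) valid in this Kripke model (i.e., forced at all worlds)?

Yes

u forces not ((A implies not A) implies A): no world accessible from u forces (A implies not A) implies A.
Since the root u forces not ((A implies not A) implies A) and forcing is persistent (monotone upward), every world forces it.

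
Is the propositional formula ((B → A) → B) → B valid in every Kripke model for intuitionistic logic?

No

This is Peirce's law, which is not intuitionistically valid.
A Kripke countermodel: worlds w0, w1; order generated by w0 ≤ w1; atoms true at each world — w0:{}; w1:{B}.
w0 ⊮ ((B → A) → B) → B: already at w0 itself, w0 ⊩ (B → A) → B but w0 ⊮ B.
w0 lacks atom B, so w0 ⊮ B.
So the root w0 does not force the formula.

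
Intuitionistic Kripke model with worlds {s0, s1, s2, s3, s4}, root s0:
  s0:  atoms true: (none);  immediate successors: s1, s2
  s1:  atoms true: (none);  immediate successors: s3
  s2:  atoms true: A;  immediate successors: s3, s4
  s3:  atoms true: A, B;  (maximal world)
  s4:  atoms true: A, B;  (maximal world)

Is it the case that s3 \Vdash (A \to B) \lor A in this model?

Yes

s3 \Vdash (A \to B) \lor A via the disjunct A \to B.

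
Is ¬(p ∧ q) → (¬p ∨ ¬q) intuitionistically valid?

This is the constructively invalid direction of De Morgan's law for conjunction, which is not intuitionistically valid.
A Kripke countermodel: worlds w0, w1, w2; order generated by w0 ≤ w1, w0 ≤ w2; atoms true at each world — w0:{}; w1:{p}; w2:{q}.
w0 ⊮ ¬(p ∧ q) → (¬p ∨ ¬q): already at w0 itself, w0 ⊩ ¬(p ∧ q) but w0 ⊮ ¬p ∨ ¬q.
w0 ⊮ ¬p ∨ ¬q: neither disjunct is forced at w0.
w0 ⊮ ¬p since w1 is accessible from w0 and w1 ⊩ p.
So the root w0 does not force the formula.

No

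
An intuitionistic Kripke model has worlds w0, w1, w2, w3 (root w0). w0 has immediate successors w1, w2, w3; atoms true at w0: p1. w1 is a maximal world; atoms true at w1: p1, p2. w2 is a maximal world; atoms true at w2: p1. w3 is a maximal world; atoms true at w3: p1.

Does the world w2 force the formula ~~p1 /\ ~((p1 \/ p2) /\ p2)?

Yes

w2 ||- ~~p1 /\ ~((p1 \/ p2) /\ p2) since w2 forces both conjuncts.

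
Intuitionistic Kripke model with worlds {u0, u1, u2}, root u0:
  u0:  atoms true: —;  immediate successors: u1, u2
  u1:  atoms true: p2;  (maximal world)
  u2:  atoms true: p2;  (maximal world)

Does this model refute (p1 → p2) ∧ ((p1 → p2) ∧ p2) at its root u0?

u0 ⊮ (p1 → p2) ∧ ((p1 → p2) ∧ p2) since u0 fails (p1 → p2) ∧ p2.
So the root u0 does not force (p1 → p2) ∧ ((p1 → p2) ∧ p2); the model is a countermodel.

Yes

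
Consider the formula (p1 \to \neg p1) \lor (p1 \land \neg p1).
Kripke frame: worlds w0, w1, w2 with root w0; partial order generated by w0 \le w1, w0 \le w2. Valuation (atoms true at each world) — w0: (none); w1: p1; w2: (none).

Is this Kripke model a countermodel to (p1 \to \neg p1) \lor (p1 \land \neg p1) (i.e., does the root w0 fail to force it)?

Yes

w0 \nVdash (p1 \to \neg p1) \lor (p1 \land \neg p1): neither disjunct is forced at w0.
w0 \nVdash p1 \to \neg p1: at the accessible world w1, w1 \Vdash p1 but w1 \nVdash \neg p1.
w1 \nVdash \neg p1 since w1 is accessible from w1 and w1 \Vdash p1.
So the root w0 does not force (p1 \to \neg p1) \lor (p1 \land \neg p1); the model is a countermodel.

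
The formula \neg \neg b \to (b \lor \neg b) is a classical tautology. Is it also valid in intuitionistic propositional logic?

This is a variant of double-negation elimination (deriving excluded middle from double negation), which is not intuitionistically valid.
A Kripke countermodel: worlds 0, 1; order generated by 0 \le 1; atoms true at each world — 0:{}; 1:{b}.
0 \nVdash \neg \neg b \to (b \lor \neg b): already at 0 itself, 0 \Vdash \neg \neg b but 0 \nVdash b \lor \neg b.
0 \nVdash b \lor \neg b: neither disjunct is forced at 0.
0 lacks atom b, so 0 \nVdash b.
So the root 0 does not force the formula.

No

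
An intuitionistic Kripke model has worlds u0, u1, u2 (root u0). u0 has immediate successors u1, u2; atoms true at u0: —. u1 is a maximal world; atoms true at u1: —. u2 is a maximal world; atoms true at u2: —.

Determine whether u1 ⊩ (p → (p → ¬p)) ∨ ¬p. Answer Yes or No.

Yes

u1 ⊩ (p → (p → ¬p)) ∨ ¬p via the disjunct p → (p → ¬p).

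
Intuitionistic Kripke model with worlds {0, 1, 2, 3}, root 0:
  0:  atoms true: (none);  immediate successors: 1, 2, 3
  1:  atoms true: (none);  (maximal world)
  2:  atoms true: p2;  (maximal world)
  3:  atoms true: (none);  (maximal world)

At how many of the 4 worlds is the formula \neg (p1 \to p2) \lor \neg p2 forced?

0: does not force it — 0 \nVdash \neg (p1 \to p2) \lor \neg p2: neither disjunct is forced at 0.
1: forces it.
2: does not force it — 2 \nVdash \neg (p1 \to p2) \lor \neg p2: neither disjunct is forced at 2.
3: forces it.
Worlds forcing the formula: {1, 3}.

2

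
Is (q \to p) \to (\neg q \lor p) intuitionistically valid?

This is the material-implication-as-disjunction principle, which is not intuitionistically valid.
A Kripke countermodel: worlds s0, s1; order generated by s0 \le s1; atoms true at each world — s0:{}; s1:{p,q}.
s0 \nVdash (q \to p) \to (\neg q \lor p): already at s0 itself, s0 \Vdash q \to p but s0 \nVdash \neg q \lor p.
s0 \nVdash \neg q \lor p: neither disjunct is forced at s0.
s0 \nVdash \neg q since s1 is accessible from s0 and s1 \Vdash q.
So the root s0 does not force the formula.

No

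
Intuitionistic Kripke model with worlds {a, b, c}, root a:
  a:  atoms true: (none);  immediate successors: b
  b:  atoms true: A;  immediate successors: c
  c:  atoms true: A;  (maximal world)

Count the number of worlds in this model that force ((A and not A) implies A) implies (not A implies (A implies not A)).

3

a: forces it.
b: forces it.
c: forces it.
Worlds forcing the formula: {a, b, c}.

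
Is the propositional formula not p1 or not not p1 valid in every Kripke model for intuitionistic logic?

This is the weak law of excluded middle, which is not intuitionistically valid.
A Kripke countermodel: worlds s0, s1, s2; order generated by s0 <= s1, s0 <= s2; atoms true at each world — s0:{}; s1:{p1}; s2:{}.
s0 does not force not p1 or not not p1: neither disjunct is forced at s0.
s0 does not force not p1 since s1 is accessible from s0 and s1 forces p1.
So the root s0 does not force the formula.

No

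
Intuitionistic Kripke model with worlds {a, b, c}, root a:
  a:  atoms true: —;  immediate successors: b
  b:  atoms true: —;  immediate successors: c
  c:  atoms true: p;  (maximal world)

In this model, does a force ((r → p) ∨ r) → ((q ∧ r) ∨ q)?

a ⊮ ((r → p) ∨ r) → ((q ∧ r) ∨ q): already at a itself, a ⊩ (r → p) ∨ r but a ⊮ (q ∧ r) ∨ q.
a ⊮ (q ∧ r) ∨ q: neither disjunct is forced at a.
a ⊮ q ∧ r since a fails q.

No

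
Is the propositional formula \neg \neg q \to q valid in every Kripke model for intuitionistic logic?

No

This is double-negation elimination, which is not intuitionistically valid.
A Kripke countermodel: worlds a, b; order generated by a \le b; atoms true at each world — a:{}; b:{q}.
a \nVdash \neg \neg q \to q: already at a itself, a \Vdash \neg \neg q but a \nVdash q.
a lacks atom q, so a \nVdash q.
So the root a does not force the formula.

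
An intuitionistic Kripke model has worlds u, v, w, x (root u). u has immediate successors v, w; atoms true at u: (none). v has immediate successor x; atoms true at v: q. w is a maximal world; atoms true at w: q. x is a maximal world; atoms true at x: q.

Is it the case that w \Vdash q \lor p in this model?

Yes

w \Vdash q \lor p via the disjunct q.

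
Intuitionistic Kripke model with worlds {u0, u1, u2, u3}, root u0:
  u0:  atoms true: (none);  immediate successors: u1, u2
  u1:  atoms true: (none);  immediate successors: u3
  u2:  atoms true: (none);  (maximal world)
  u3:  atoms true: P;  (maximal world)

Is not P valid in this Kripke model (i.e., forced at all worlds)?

Not every world: u0 does not force not P.
u0 does not force not P since u3 is accessible from u0 and u3 forces P.

No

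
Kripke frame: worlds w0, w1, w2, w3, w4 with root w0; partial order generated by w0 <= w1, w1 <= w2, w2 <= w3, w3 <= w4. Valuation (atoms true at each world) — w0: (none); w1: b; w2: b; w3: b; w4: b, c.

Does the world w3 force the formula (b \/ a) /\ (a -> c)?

w3 ||- (b \/ a) /\ (a -> c) since w3 forces both conjuncts.

Yes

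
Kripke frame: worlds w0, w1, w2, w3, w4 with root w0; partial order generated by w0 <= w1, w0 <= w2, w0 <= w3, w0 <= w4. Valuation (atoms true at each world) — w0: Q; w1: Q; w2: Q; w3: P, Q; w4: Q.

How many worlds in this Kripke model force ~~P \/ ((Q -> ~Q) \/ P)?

1

w0: does not force it — w0 ||-/- ~~P \/ ((Q -> ~Q) \/ P): neither disjunct is forced at w0.
w1: does not force it.
w2: does not force it.
w3: forces it.
w4: does not force it.
Worlds forcing the formula: {w3}.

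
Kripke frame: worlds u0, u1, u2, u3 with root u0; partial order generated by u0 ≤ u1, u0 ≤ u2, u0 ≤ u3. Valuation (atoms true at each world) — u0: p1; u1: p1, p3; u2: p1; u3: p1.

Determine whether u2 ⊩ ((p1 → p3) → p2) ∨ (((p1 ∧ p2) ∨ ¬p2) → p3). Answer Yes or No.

u2 ⊩ ((p1 → p3) → p2) ∨ (((p1 ∧ p2) ∨ ¬p2) → p3) via the disjunct (p1 → p3) → p2.

Yes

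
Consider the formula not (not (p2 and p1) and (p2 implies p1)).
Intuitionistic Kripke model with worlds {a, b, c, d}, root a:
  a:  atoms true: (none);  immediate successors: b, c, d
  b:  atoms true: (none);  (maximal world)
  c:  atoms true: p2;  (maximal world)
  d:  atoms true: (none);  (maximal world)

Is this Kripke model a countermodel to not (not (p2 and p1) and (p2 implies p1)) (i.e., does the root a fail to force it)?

a does not force not (not (p2 and p1) and (p2 implies p1)) since b is accessible from a and b forces not (p2 and p1) and (p2 implies p1).
b forces not (p2 and p1) and (p2 implies p1) since b forces both conjuncts.
So the root a does not force not (not (p2 and p1) and (p2 implies p1)); the model is a countermodel.

Yes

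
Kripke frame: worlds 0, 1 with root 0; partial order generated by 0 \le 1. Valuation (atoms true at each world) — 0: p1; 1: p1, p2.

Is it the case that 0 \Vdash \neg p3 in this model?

0 \Vdash \neg p3: no world accessible from 0 forces p3.

Yes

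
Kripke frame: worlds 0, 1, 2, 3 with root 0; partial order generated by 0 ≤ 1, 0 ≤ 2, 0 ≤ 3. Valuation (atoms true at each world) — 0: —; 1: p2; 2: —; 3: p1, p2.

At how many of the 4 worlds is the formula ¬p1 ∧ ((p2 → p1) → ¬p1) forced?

2

0: does not force it — 0 ⊮ ¬p1 ∧ ((p2 → p1) → ¬p1) since 0 fails ¬p1.
1: forces it.
2: forces it.
3: does not force it — 3 ⊮ ¬p1 ∧ ((p2 → p1) → ¬p1) since 3 fails ¬p1.
Worlds forcing the formula: {1, 2}.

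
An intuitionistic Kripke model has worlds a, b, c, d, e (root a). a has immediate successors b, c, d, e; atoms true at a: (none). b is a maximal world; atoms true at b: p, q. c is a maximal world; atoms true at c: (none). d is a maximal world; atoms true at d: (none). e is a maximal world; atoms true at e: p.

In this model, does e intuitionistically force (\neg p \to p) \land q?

e \nVdash (\neg p \to p) \land q since e fails q.

No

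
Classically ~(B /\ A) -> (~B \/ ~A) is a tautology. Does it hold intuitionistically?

No

This is the constructively invalid direction of De Morgan's law for conjunction, which is not intuitionistically valid.
A Kripke countermodel: worlds a, b, c; order generated by a <= b, a <= c; atoms true at each world — a:{}; b:{B}; c:{A}.
a ||-/- ~(B /\ A) -> (~B \/ ~A): already at a itself, a ||- ~(B /\ A) but a ||-/- ~B \/ ~A.
a ||-/- ~B \/ ~A: neither disjunct is forced at a.
a ||-/- ~B since b is accessible from a and b ||- B.
So the root a does not force the formula.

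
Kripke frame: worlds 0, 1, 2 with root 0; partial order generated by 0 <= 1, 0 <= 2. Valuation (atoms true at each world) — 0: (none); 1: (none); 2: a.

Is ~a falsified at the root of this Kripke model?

0 ||-/- ~a since 2 is accessible from 0 and 2 ||- a.
So the root 0 does not force ~a; the model is a countermodel.

Yes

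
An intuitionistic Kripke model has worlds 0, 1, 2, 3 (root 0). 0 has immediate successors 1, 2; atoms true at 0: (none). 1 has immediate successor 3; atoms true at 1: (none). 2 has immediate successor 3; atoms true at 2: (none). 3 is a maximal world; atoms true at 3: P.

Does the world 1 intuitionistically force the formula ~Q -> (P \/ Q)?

1 ||-/- ~Q -> (P \/ Q): already at 1 itself, 1 ||- ~Q but 1 ||-/- P \/ Q.
1 ||-/- P \/ Q: neither disjunct is forced at 1.
1 lacks atom P, so 1 ||-/- P.

No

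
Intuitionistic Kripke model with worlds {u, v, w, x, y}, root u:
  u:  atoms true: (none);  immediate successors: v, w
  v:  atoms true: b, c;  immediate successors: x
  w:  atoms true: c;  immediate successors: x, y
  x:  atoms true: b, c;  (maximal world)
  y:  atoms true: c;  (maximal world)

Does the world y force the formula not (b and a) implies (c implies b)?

y does not force not (b and a) implies (c implies b): already at y itself, y forces not (b and a) but y does not force c implies b.
y does not force c implies b: already at y itself, y forces c but y does not force b.
y lacks atom b, so y does not force b.

No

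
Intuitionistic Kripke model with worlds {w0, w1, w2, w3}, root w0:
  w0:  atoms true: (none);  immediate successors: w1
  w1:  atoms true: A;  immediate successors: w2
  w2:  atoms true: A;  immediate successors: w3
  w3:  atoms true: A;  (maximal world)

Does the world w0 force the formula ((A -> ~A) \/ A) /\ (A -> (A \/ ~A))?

No

w0 ||-/- ((A -> ~A) \/ A) /\ (A -> (A \/ ~A)) since w0 fails (A -> ~A) \/ A.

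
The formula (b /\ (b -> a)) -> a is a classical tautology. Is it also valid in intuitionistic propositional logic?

This is modus ponens in implicational form, which is intuitionistically derivable.
If a world forces b and b -> a, then applying the implication at that world (which is accessible from itself) gives a.

Yes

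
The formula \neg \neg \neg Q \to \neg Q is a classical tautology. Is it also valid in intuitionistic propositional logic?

This is triple-negation reduction, which is intuitionistically derivable.
Assume \neg \neg \neg Q and suppose Q. Then \neg \neg Q (double-negation introduction), contradicting \neg \neg \neg Q. So \neg Q.

Yes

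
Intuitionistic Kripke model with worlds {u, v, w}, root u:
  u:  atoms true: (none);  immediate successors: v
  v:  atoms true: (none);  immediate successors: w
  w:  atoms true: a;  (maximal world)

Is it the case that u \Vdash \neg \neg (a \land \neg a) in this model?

No

u \nVdash \neg \neg (a \land \neg a) since u is accessible from u and u \Vdash \neg (a \land \neg a).
u \Vdash \neg (a \land \neg a): no world accessible from u forces a \land \neg a.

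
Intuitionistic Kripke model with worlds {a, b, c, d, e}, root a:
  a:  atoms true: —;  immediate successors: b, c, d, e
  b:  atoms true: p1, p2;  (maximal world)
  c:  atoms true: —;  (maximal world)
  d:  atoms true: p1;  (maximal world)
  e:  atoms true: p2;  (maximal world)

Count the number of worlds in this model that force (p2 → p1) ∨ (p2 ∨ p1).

a: does not force it — a ⊮ (p2 → p1) ∨ (p2 ∨ p1): neither disjunct is forced at a.
b: forces it.
c: forces it.
d: forces it.
e: forces it.
Worlds forcing the formula: {b, c, d, e}.

4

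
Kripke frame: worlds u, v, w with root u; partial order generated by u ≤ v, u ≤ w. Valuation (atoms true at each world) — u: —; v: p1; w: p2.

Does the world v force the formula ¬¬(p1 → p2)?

v ⊮ ¬¬(p1 → p2) since v is accessible from v and v ⊩ ¬(p1 → p2).
v ⊩ ¬(p1 → p2): no world accessible from v forces p1 → p2.

No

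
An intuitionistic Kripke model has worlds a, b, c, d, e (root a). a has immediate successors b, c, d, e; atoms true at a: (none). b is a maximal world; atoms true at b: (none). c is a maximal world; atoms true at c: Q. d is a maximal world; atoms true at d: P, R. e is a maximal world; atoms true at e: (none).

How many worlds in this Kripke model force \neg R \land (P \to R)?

a: does not force it — a \nVdash \neg R \land (P \to R) since a fails \neg R.
b: forces it.
c: forces it.
d: does not force it.
e: forces it.
Worlds forcing the formula: {b, c, e}.

3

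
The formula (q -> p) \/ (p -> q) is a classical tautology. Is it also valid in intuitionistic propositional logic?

No

This is the Gödel–Dummett linearity axiom, which is not intuitionistically valid.
A Kripke countermodel: worlds s0, s1, s2; order generated by s0 <= s1, s0 <= s2; atoms true at each world — s0:{}; s1:{q}; s2:{p}.
s0 ||-/- (q -> p) \/ (p -> q): neither disjunct is forced at s0.
s0 ||-/- q -> p: at the accessible world s1, s1 ||- q but s1 ||-/- p.
s1 lacks atom p, so s1 ||-/- p.
So the root s0 does not force the formula.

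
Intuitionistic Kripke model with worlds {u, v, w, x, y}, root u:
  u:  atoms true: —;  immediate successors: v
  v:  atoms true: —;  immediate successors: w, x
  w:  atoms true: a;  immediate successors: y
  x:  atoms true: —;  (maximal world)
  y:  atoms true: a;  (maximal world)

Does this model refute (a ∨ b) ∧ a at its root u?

u ⊮ (a ∨ b) ∧ a since u fails a ∨ b.
So the root u does not force (a ∨ b) ∧ a; the model is a countermodel.

Yes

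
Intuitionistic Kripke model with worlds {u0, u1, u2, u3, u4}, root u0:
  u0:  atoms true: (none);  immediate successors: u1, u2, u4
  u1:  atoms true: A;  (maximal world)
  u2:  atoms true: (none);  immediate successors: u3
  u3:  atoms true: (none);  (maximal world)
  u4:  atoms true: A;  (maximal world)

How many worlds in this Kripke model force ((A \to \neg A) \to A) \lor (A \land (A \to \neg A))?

2

u0: does not force it — u0 \nVdash ((A \to \neg A) \to A) \lor (A \land (A \to \neg A)): neither disjunct is forced at u0.
u1: forces it.
u2: does not force it.
u3: does not force it.
u4: forces it.
Worlds forcing the formula: {u1, u4}.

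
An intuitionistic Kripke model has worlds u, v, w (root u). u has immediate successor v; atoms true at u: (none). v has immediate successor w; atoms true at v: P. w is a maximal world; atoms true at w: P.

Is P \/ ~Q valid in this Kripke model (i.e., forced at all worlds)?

u ||- P \/ ~Q via the disjunct ~Q.
Since the root u forces P \/ ~Q and forcing is persistent (monotone upward), every world forces it.

Yes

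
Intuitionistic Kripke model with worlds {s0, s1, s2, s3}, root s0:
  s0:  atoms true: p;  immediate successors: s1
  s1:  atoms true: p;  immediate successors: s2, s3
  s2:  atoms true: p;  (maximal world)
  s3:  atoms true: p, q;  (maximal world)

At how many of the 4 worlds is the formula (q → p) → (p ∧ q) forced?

s0: does not force it — s0 ⊮ (q → p) → (p ∧ q): already at s0 itself, s0 ⊩ q → p but s0 ⊮ p ∧ q.
s1: does not force it.
s2: does not force it.
s3: forces it.
Worlds forcing the formula: {s3}.

1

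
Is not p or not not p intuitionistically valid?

No

This is the weak law of excluded middle, which is not intuitionistically valid.
A Kripke countermodel: worlds w0, w1, w2; order generated by w0 <= w1, w0 <= w2; atoms true at each world — w0:{}; w1:{p}; w2:{}.
w0 does not force not p or not not p: neither disjunct is forced at w0.
w0 does not force not p since w1 is accessible from w0 and w1 forces p.
So the root w0 does not force the formula.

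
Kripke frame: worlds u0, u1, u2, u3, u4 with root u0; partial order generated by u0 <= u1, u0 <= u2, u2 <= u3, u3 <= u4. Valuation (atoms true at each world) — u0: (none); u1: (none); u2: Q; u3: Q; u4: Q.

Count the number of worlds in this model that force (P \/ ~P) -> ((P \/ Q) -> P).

1

u0: does not force it — u0 ||-/- (P \/ ~P) -> ((P \/ Q) -> P): already at u0 itself, u0 ||- P \/ ~P but u0 ||-/- (P \/ Q) -> P.
u1: forces it.
u2: does not force it — u2 ||-/- (P \/ ~P) -> ((P \/ Q) -> P): already at u2 itself, u2 ||- P \/ ~P but u2 ||-/- (P \/ Q) -> P.
u3: does not force it.
u4: does not force it.
Worlds forcing the formula: {u1}.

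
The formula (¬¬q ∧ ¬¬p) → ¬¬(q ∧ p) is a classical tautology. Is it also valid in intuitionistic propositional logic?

Yes

This is the distribution of double negation over conjunction, which is intuitionistically derivable.
Assume ¬¬q, ¬¬p, and ¬(q ∧ p). From q we'd get ¬p (since q ∧ p is refuted), contradicting ¬¬p; so ¬q, contradicting ¬¬q.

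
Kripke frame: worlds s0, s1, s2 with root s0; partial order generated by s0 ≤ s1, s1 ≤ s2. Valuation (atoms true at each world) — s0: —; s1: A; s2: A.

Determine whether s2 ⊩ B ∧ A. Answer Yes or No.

s2 ⊮ B ∧ A since s2 fails B.

No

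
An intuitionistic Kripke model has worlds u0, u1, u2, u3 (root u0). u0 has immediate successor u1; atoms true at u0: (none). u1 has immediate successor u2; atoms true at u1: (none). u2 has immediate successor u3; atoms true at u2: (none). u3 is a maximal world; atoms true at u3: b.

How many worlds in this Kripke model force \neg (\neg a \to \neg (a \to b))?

4

u0: forces it.
u1: forces it.
u2: forces it.
u3: forces it.
Worlds forcing the formula: {u0, u1, u2, u3}.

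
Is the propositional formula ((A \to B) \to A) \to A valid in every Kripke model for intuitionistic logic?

No

This is Peirce's law, which is not intuitionistically valid.
A Kripke countermodel: worlds a, b; order generated by a \le b; atoms true at each world — a:{}; b:{A}.
a \nVdash ((A \to B) \to A) \to A: already at a itself, a \Vdash (A \to B) \to A but a \nVdash A.
a lacks atom A, so a \nVdash A.
So the root a does not force the formula.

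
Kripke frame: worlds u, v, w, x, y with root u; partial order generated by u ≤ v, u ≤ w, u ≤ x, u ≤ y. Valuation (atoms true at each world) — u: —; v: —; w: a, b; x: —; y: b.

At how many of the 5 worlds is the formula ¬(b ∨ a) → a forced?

2

u: does not force it — u ⊮ ¬(b ∨ a) → a: at the accessible world v, v ⊩ ¬(b ∨ a) but v ⊮ a.
v: does not force it — v ⊮ ¬(b ∨ a) → a: already at v itself, v ⊩ ¬(b ∨ a) but v ⊮ a.
w: forces it.
x: does not force it — x ⊮ ¬(b ∨ a) → a: already at x itself, x ⊩ ¬(b ∨ a) but x ⊮ a.
y: forces it.
Worlds forcing the formula: {w, y}.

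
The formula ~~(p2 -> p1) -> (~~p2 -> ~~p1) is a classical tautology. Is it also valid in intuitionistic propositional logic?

This is the distribution of double negation over implication, which is intuitionistically derivable.
Assume ~~(p2 -> p1) and ~~p2; suppose ~p1. Then p2 -> p1 would give ~p2 (by contraposition), contradicting ~~p2; so ~(p2 -> p1), contradicting ~~(p2 -> p1). Hence ~~p1.

Yes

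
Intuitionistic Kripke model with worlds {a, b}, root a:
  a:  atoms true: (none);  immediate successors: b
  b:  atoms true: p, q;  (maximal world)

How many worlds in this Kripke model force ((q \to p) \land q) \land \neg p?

a: does not force it — a \nVdash ((q \to p) \land q) \land \neg p since a fails (q \to p) \land q.
b: does not force it.
Worlds forcing the formula: { }.

0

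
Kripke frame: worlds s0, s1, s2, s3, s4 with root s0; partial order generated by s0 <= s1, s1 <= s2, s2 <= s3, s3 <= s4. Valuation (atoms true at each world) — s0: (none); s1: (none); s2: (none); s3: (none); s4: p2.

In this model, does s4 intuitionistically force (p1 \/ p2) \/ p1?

s4 ||- (p1 \/ p2) \/ p1 via the disjunct p1 \/ p2.

Yes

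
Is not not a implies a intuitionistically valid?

No

This is double-negation elimination, which is not intuitionistically valid.
A Kripke countermodel: worlds u0, u1; order generated by u0 <= u1; atoms true at each world — u0:{}; u1:{a}.
u0 does not force not not a implies a: already at u0 itself, u0 forces not not a but u0 does not force a.
u0 lacks atom a, so u0 does not force a.
So the root u0 does not force the formula.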